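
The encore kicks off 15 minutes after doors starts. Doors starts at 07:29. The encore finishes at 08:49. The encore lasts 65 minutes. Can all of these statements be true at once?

The encore starts at 07:29 + 15 min = 07:44.
The encore ends at 07:44 + 65 min = 08:49.
That matches the stated 08:49, so the schedule is consistent.

Yes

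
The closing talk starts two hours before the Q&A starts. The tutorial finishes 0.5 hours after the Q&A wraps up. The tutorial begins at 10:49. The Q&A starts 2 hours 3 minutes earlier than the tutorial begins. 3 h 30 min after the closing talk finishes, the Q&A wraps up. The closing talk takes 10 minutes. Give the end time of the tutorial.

10:56

The Q&A starts at 10:49 − 123 min = 08:46.
The closing talk starts at 08:46 − 120 min = 06:46.
The closing talk ends at 06:46 + 10 min = 06:56.
The Q&A ends at 06:56 + 210 min = 10:26.
The tutorial ends at 10:26 + 30 min = 10:56.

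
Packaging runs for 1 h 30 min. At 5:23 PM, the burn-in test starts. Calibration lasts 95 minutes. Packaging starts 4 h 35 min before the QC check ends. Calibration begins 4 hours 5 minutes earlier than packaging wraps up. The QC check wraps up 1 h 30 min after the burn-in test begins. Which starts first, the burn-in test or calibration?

The QC check ends at 5:23 PM + 90 min = 6:53 PM.
Packaging starts at 6:53 PM − 275 min = 2:18 PM.
Packaging ends at 2:18 PM + 90 min = 3:48 PM.
Calibration starts at 3:48 PM − 245 min = 11:43 AM.
The burn-in test starts at 5:23 PM and calibration starts at 11:43 AM, so calibration is first.

calibration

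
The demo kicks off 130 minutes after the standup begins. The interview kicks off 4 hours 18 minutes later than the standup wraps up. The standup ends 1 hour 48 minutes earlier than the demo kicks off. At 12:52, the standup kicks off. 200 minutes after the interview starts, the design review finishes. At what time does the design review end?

The demo starts at 12:52 + 130 min = 15:02.
The standup ends at 15:02 − 108 min = 13:14.
The interview starts at 13:14 + 258 min = 17:32.
The design review ends at 17:32 + 200 min = 20:52.

20:52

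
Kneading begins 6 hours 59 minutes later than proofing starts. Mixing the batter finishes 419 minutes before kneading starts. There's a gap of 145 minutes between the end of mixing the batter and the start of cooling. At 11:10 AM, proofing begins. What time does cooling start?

1:35 PM

Kneading starts at 11:10 AM + 419 min = 6:09 PM.
Mixing the batter ends at 6:09 PM − 419 min = 11:10 AM.
Cooling starts at 11:10 AM + 145 min = 1:35 PM.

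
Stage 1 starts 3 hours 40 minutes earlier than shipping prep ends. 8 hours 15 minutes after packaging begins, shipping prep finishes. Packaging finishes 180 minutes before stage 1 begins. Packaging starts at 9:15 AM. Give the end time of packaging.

Shipping prep ends at 9:15 AM + 495 min = 5:30 PM.
Stage 1 starts at 5:30 PM − 220 min = 1:50 PM.
Packaging ends at 1:50 PM − 180 min = 10:50 AM.

10:50 AM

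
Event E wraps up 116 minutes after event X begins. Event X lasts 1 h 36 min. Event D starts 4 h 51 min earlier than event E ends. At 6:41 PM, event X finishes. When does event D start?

Event X starts at 6:41 PM − 96 min = 5:05 PM.
Event E ends at 5:05 PM + 116 min = 7:01 PM.
Event D starts at 7:01 PM − 291 min = 2:10 PM.

2:10 PM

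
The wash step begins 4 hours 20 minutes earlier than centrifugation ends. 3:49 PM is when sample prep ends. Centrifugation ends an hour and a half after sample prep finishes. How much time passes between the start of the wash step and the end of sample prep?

2 hours 50 minutes

Centrifugation ends at 3:49 PM + 90 min = 5:19 PM.
The wash step starts at 5:19 PM − 260 min = 12:59 PM.
From 12:59 PM to 3:49 PM is 2 hours 50 minutes.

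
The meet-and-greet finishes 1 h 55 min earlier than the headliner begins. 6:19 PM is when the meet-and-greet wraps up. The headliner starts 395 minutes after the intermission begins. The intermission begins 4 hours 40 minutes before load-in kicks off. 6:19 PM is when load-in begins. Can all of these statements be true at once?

Yes

The intermission starts at 6:19 PM − 280 min = 1:39 PM.
The headliner starts at 1:39 PM + 395 min = 8:14 PM.
The meet-and-greet ends at 8:14 PM − 115 min = 6:19 PM.
That matches the stated 6:19 PM, so the schedule is consistent.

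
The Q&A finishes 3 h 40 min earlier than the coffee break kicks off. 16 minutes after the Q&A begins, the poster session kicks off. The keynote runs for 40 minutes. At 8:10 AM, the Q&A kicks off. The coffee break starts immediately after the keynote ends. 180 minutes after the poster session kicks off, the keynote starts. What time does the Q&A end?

The poster session starts at 8:10 AM + 16 min = 8:26 AM.
The keynote starts at 8:26 AM + 180 min = 11:26 AM.
The keynote ends at 11:26 AM + 40 min = 12:06 PM.
So the coffee break starts at 12:06 PM.
The Q&A ends at 12:06 PM − 220 min = 8:26 AM.

8:26 AM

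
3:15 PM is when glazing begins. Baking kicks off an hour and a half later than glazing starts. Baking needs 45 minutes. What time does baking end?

5:30 PM

Baking starts at 3:15 PM + 90 min = 4:45 PM.
Baking ends at 4:45 PM + 45 min = 5:30 PM.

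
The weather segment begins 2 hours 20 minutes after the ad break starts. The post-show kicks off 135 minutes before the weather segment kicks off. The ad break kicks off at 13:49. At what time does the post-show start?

13:54

The weather segment starts at 13:49 + 140 min = 16:09.
The post-show starts at 16:09 − 135 min = 13:54.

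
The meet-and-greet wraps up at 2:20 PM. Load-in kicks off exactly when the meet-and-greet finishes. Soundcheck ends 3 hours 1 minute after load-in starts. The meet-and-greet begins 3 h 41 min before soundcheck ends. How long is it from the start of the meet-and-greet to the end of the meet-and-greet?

40 minutes

Load-in starts at 2:20 PM.
Soundcheck ends at 2:20 PM + 181 min = 5:21 PM.
The meet-and-greet starts at 5:21 PM − 221 min = 1:40 PM.
From 1:40 PM to 2:20 PM is 40 minutes.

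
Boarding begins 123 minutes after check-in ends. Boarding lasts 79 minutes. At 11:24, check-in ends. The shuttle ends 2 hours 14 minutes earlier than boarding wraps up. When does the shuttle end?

12:32

Boarding starts at 11:24 + 123 min = 13:27.
Boarding ends at 13:27 + 79 min = 14:46.
The shuttle ends at 14:46 − 134 min = 12:32.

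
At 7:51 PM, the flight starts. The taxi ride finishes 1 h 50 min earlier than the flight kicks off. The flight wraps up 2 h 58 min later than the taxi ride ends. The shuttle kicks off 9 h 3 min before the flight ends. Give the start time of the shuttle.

11:56 AM

The taxi ride ends at 7:51 PM − 110 min = 6:01 PM.
The flight ends at 6:01 PM + 178 min = 8:59 PM.
The shuttle starts at 8:59 PM − 543 min = 11:56 AM.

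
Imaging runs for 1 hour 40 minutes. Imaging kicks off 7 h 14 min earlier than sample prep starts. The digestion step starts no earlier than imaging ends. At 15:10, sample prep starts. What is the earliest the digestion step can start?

Imaging starts at 15:10 − 434 min = 07:56.
Imaging ends at 07:56 + 100 min = 09:36.
The digestion step is bounded by imaging, so the earliest it can start is 09:36.

09:36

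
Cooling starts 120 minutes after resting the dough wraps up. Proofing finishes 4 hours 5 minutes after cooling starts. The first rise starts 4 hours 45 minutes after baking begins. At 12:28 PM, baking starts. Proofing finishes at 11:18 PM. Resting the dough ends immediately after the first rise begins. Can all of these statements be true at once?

The first rise starts at 12:28 PM + 285 min = 5:13 PM.
So resting the dough ends at 5:13 PM.
Cooling starts at 5:13 PM + 120 min = 7:13 PM.
Proofing ends at 7:13 PM + 245 min = 11:18 PM.
That matches the stated 11:18 PM, so the schedule is consistent.

Yes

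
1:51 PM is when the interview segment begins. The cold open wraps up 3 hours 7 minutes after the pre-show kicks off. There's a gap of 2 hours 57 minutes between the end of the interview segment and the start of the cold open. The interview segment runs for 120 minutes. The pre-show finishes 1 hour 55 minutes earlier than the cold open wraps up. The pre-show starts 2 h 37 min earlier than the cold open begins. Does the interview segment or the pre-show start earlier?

the interview segment

The interview segment ends at 1:51 PM + 120 min = 3:51 PM.
The cold open starts at 3:51 PM + 177 min = 6:48 PM.
The pre-show starts at 6:48 PM − 157 min = 4:11 PM.
The interview segment starts at 1:51 PM and the pre-show starts at 4:11 PM, so the interview segment is first.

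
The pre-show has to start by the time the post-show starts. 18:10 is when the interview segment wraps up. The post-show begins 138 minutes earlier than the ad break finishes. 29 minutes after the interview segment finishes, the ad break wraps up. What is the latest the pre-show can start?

The ad break ends at 18:10 + 29 min = 18:39.
The post-show starts at 18:39 − 138 min = 16:21.
The pre-show is bounded by the post-show, so the latest it can start is 16:21.

16:21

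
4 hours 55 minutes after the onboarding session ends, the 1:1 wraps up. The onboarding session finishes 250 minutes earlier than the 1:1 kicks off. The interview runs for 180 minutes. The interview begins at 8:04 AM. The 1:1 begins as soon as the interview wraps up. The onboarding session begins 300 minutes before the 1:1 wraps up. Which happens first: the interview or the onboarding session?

the onboarding session

The interview ends at 8:04 AM + 180 min = 11:04 AM.
So the 1:1 starts at 11:04 AM.
The onboarding session ends at 11:04 AM − 250 min = 6:54 AM.
The 1:1 ends at 6:54 AM + 295 min = 11:49 AM.
The onboarding session starts at 11:49 AM − 300 min = 6:49 AM.
The interview starts at 8:04 AM and the onboarding session starts at 6:49 AM, so the onboarding session is first.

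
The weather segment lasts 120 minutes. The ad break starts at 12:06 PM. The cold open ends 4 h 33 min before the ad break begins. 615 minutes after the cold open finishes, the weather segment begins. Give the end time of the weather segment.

7:48 PM

The cold open ends at 12:06 PM − 273 min = 7:33 AM.
The weather segment starts at 7:33 AM + 615 min = 5:48 PM.
The weather segment ends at 5:48 PM + 120 min = 7:48 PM.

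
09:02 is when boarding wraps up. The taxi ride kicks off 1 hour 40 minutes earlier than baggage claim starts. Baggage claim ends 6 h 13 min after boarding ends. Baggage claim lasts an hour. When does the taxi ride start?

Baggage claim ends at 09:02 + 373 min = 15:15.
Baggage claim starts at 15:15 − 60 min = 14:15.
The taxi ride starts at 14:15 − 100 min = 12:35.

12:35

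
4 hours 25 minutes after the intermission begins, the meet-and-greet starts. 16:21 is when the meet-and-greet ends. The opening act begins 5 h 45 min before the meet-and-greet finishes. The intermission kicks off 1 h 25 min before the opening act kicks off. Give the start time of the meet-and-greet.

13:36

The opening act starts at 16:21 − 345 min = 10:36.
The intermission starts at 10:36 − 85 min = 09:11.
The meet-and-greet starts at 09:11 + 265 min = 13:36.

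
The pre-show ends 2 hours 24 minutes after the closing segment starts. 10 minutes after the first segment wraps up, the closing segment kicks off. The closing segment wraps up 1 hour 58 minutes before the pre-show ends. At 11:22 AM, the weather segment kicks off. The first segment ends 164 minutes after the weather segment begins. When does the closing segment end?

2:42 PM

The first segment ends at 11:22 AM + 164 min = 2:06 PM.
The closing segment starts at 2:06 PM + 10 min = 2:16 PM.
The pre-show ends at 2:16 PM + 144 min = 4:40 PM.
The closing segment ends at 4:40 PM − 118 min = 2:42 PM.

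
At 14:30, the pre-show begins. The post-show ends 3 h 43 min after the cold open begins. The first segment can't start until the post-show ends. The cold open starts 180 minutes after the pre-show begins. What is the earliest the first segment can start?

The cold open starts at 14:30 + 180 min = 17:30.
The post-show ends at 17:30 + 223 min = 21:13.
The first segment is bounded by the post-show, so the earliest it can start is 21:13.

21:13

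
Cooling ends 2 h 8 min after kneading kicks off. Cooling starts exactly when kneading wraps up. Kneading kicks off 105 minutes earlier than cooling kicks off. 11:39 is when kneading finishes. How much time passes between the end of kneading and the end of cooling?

23 minutes

Cooling starts at 11:39.
Kneading starts at 11:39 − 105 min = 09:54.
Cooling ends at 09:54 + 128 min = 12:02.
From 11:39 to 12:02 is 23 minutes.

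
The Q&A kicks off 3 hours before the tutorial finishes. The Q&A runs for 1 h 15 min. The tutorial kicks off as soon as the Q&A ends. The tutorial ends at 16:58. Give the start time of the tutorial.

The Q&A starts at 16:58 − 180 min = 13:58.
The Q&A ends at 13:58 + 75 min = 15:13.
So the tutorial starts at 15:13.

15:13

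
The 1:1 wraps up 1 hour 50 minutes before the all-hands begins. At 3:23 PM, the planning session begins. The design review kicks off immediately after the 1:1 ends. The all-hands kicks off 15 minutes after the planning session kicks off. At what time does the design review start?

The all-hands starts at 3:23 PM + 15 min = 3:38 PM.
The 1:1 ends at 3:38 PM − 110 min = 1:48 PM.
So the design review starts at 1:48 PM.

1:48 PM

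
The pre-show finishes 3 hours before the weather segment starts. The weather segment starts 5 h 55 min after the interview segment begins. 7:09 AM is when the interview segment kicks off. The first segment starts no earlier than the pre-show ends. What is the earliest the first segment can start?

The weather segment starts at 7:09 AM + 355 min = 1:04 PM.
The pre-show ends at 1:04 PM − 180 min = 10:04 AM.
The first segment is bounded by the pre-show, so the earliest it can start is 10:04 AM.

10:04 AM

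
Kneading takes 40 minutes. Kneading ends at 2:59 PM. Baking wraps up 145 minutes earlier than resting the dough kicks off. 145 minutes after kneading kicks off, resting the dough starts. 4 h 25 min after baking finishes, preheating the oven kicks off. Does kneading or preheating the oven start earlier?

Kneading starts at 2:59 PM − 40 min = 2:19 PM.
Resting the dough starts at 2:19 PM + 145 min = 4:44 PM.
Baking ends at 4:44 PM − 145 min = 2:19 PM.
Preheating the oven starts at 2:19 PM + 265 min = 6:44 PM.
Kneading starts at 2:19 PM and preheating the oven starts at 6:44 PM, so kneading is first.

kneading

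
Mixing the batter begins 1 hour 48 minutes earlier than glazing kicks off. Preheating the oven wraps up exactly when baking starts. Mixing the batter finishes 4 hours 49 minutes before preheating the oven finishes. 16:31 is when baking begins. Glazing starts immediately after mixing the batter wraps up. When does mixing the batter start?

09:54

Preheating the oven ends at 16:31.
Mixing the batter ends at 16:31 − 289 min = 11:42.
So glazing starts at 11:42.
Mixing the batter starts at 11:42 − 108 min = 09:54.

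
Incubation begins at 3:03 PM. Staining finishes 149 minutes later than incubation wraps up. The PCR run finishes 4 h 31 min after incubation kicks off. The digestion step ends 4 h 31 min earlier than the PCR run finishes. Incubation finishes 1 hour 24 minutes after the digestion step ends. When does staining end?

6:56 PM

The PCR run ends at 3:03 PM + 271 min = 7:34 PM.
The digestion step ends at 7:34 PM − 271 min = 3:03 PM.
Incubation ends at 3:03 PM + 84 min = 4:27 PM.
Staining ends at 4:27 PM + 149 min = 6:56 PM.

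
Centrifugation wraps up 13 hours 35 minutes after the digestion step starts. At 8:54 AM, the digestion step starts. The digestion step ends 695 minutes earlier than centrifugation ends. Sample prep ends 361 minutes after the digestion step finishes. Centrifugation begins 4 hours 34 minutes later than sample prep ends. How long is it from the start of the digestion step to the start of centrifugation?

12 h 35 min

Centrifugation ends at 8:54 AM + 815 min = 10:29 PM.
The digestion step ends at 10:29 PM − 695 min = 10:54 AM.
Sample prep ends at 10:54 AM + 361 min = 4:55 PM.
Centrifugation starts at 4:55 PM + 274 min = 9:29 PM.
From 8:54 AM to 9:29 PM is 12 h 35 min.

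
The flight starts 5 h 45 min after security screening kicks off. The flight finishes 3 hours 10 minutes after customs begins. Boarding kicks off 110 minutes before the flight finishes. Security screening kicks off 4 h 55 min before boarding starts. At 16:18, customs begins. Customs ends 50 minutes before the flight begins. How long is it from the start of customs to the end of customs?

The flight ends at 16:18 + 190 min = 19:28.
Boarding starts at 19:28 − 110 min = 17:38.
Security screening starts at 17:38 − 295 min = 12:43.
The flight starts at 12:43 + 345 min = 18:28.
Customs ends at 18:28 − 50 min = 17:38.
From 16:18 to 17:38 is 1 hour 20 minutes.

1 hour 20 minutes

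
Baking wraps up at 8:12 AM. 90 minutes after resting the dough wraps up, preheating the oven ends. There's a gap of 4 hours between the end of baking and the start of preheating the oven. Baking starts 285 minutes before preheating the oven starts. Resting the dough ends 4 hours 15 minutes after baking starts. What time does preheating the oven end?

Preheating the oven starts at 8:12 AM + 240 min = 12:12 PM.
Baking starts at 12:12 PM − 285 min = 7:27 AM.
Resting the dough ends at 7:27 AM + 255 min = 11:42 AM.
Preheating the oven ends at 11:42 AM + 90 min = 1:12 PM.

1:12 PM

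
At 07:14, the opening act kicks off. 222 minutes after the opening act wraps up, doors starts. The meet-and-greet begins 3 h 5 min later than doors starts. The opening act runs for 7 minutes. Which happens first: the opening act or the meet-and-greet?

The opening act ends at 07:14 + 7 min = 07:21.
Doors starts at 07:21 + 222 min = 11:03.
The meet-and-greet starts at 11:03 + 185 min = 14:08.
The opening act starts at 07:14 and the meet-and-greet starts at 14:08, so the opening act is first.

the opening act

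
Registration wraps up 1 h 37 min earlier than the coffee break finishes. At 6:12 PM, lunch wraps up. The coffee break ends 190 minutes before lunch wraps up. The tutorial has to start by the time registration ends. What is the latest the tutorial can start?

The coffee break ends at 6:12 PM − 190 min = 3:02 PM.
Registration ends at 3:02 PM − 97 min = 1:25 PM.
The tutorial is bounded by registration, so the latest it can start is 1:25 PM.

1:25 PM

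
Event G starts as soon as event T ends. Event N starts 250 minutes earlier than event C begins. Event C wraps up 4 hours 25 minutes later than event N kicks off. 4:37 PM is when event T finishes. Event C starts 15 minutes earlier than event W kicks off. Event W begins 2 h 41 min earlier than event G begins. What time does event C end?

1:56 PM

Event G starts at 4:37 PM.
Event W starts at 4:37 PM − 161 min = 1:56 PM.
Event C starts at 1:56 PM − 15 min = 1:41 PM.
Event N starts at 1:41 PM − 250 min = 9:31 AM.
Event C ends at 9:31 AM + 265 min = 1:56 PM.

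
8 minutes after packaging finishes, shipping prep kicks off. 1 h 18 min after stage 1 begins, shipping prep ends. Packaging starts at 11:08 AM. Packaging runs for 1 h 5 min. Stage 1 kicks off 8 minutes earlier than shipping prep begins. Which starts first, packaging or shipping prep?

packaging

Packaging ends at 11:08 AM + 65 min = 12:13 PM.
Shipping prep starts at 12:13 PM + 8 min = 12:21 PM.
Packaging starts at 11:08 AM and shipping prep starts at 12:21 PM, so packaging is first.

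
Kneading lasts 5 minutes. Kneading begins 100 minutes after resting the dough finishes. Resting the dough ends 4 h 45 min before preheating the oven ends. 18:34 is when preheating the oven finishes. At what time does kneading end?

Resting the dough ends at 18:34 − 285 min = 13:49.
Kneading starts at 13:49 + 100 min = 15:29.
Kneading ends at 15:29 + 5 min = 15:34.

15:34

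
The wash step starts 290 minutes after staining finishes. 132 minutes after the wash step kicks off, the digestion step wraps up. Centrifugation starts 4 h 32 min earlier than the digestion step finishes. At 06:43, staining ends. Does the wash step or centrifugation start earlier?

The wash step starts at 06:43 + 290 min = 11:33.
The digestion step ends at 11:33 + 132 min = 13:45.
Centrifugation starts at 13:45 − 272 min = 09:13.
The wash step starts at 11:33 and centrifugation starts at 09:13, so centrifugation is first.

centrifugation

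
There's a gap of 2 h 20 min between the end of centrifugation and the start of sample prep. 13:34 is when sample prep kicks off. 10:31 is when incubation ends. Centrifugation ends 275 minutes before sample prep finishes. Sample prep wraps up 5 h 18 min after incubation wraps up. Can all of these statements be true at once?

Sample prep ends at 10:31 + 318 min = 15:49.
Centrifugation ends at 15:49 − 275 min = 11:14.
Sample prep starts at 11:14 + 140 min = 13:34.
That matches the stated 13:34, so the schedule is consistent.

Yes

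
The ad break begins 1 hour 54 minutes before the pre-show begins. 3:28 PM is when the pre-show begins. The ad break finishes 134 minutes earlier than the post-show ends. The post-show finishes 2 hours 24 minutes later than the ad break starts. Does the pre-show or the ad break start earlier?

The ad break starts at 3:28 PM − 114 min = 1:34 PM.
The pre-show starts at 3:28 PM and the ad break starts at 1:34 PM, so the ad break is first.

the ad break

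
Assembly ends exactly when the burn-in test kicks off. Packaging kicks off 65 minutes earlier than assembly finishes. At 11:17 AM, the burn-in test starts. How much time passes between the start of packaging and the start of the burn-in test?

1 h 5 min

Assembly ends at 11:17 AM.
Packaging starts at 11:17 AM − 65 min = 10:12 AM.
From 10:12 AM to 11:17 AM is 1 h 5 min.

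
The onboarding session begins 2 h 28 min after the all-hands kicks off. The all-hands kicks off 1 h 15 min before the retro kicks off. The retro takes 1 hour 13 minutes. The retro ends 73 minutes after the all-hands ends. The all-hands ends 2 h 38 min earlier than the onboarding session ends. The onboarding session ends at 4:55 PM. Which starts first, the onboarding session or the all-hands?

The all-hands ends at 4:55 PM − 158 min = 2:17 PM.
The retro ends at 2:17 PM + 73 min = 3:30 PM.
The retro starts at 3:30 PM − 73 min = 2:17 PM.
The all-hands starts at 2:17 PM − 75 min = 1:02 PM.
The onboarding session starts at 1:02 PM + 148 min = 3:30 PM.
The onboarding session starts at 3:30 PM and the all-hands starts at 1:02 PM, so the all-hands is first.

the all-hands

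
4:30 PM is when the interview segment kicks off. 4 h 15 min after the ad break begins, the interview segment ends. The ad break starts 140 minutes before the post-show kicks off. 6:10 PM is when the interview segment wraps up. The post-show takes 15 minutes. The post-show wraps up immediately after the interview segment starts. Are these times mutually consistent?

The post-show ends at 4:30 PM.
The post-show starts at 4:30 PM − 15 min = 4:15 PM.
The ad break starts at 4:15 PM − 140 min = 1:55 PM.
The interview segment ends at 1:55 PM + 255 min = 6:10 PM.
That matches the stated 6:10 PM, so the schedule is consistent.

Yes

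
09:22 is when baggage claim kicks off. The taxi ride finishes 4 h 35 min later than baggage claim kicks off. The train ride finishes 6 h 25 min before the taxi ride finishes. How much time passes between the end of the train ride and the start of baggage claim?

The taxi ride ends at 09:22 + 275 min = 13:57.
The train ride ends at 13:57 − 385 min = 07:32.
From 07:32 to 09:22 is 110 minutes.

110 minutes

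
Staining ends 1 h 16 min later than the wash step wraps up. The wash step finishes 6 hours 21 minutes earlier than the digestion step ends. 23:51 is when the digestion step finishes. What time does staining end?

The wash step ends at 23:51 − 381 min = 17:30.
Staining ends at 17:30 + 76 min = 18:46.

18:46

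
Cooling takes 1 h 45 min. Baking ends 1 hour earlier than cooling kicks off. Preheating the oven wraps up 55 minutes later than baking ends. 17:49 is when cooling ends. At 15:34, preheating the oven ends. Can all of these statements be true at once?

Cooling starts at 17:49 − 105 min = 16:04.
Baking ends at 16:04 − 60 min = 15:04.
Preheating the oven ends at 15:04 + 55 min = 15:59.
But preheating the oven is also said to end at 15:34 — a 25-minute conflict.

No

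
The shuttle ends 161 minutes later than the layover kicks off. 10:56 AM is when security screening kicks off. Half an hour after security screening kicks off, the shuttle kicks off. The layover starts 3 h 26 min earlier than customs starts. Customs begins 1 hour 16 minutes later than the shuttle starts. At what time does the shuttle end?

The shuttle starts at 10:56 AM + 30 min = 11:26 AM.
Customs starts at 11:26 AM + 76 min = 12:42 PM.
The layover starts at 12:42 PM − 206 min = 9:16 AM.
The shuttle ends at 9:16 AM + 161 min = 11:57 AM.

11:57 AM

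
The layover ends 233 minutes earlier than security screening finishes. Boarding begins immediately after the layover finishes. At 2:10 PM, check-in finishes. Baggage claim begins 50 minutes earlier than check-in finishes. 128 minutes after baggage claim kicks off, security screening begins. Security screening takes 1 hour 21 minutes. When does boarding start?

12:56 PM

Baggage claim starts at 2:10 PM − 50 min = 1:20 PM.
Security screening starts at 1:20 PM + 128 min = 3:28 PM.
Security screening ends at 3:28 PM + 81 min = 4:49 PM.
The layover ends at 4:49 PM − 233 min = 12:56 PM.
So boarding starts at 12:56 PM.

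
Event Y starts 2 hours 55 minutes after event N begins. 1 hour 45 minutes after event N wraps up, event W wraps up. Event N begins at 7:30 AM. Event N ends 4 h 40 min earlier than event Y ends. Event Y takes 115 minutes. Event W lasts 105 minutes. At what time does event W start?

7:40 AM

Event Y starts at 7:30 AM + 175 min = 10:25 AM.
Event Y ends at 10:25 AM + 115 min = 12:20 PM.
Event N ends at 12:20 PM − 280 min = 7:40 AM.
Event W ends at 7:40 AM + 105 min = 9:25 AM.
Event W starts at 9:25 AM − 105 min = 7:40 AM.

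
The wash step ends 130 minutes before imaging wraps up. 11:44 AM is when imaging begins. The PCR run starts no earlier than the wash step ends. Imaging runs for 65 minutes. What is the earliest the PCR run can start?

Imaging ends at 11:44 AM + 65 min = 12:49 PM.
The wash step ends at 12:49 PM − 130 min = 10:39 AM.
The PCR run is bounded by the wash step, so the earliest it can start is 10:39 AM.

10:39 AM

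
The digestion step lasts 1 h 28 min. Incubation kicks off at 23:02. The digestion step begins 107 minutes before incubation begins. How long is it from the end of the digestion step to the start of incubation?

19 minutes

The digestion step starts at 23:02 − 107 min = 21:15.
The digestion step ends at 21:15 + 88 min = 22:43.
From 22:43 to 23:02 is 19 minutes.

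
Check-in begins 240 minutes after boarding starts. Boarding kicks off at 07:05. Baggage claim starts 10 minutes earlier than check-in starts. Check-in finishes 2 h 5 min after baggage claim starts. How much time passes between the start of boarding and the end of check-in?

5 hours 55 minutes

Check-in starts at 07:05 + 240 min = 11:05.
Baggage claim starts at 11:05 − 10 min = 10:55.
Check-in ends at 10:55 + 125 min = 13:00.
From 07:05 to 13:00 is 5 hours 55 minutes.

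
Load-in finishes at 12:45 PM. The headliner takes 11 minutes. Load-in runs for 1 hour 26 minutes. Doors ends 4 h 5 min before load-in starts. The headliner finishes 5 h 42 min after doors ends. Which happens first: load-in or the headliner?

Load-in starts at 12:45 PM − 86 min = 11:19 AM.
Doors ends at 11:19 AM − 245 min = 7:14 AM.
The headliner ends at 7:14 AM + 342 min = 12:56 PM.
The headliner starts at 12:56 PM − 11 min = 12:45 PM.
Load-in starts at 11:19 AM and the headliner starts at 12:45 PM, so load-in is first.

load-in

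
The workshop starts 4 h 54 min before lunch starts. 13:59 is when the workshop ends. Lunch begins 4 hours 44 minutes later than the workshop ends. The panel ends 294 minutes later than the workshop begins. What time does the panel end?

Lunch starts at 13:59 + 284 min = 18:43.
The workshop starts at 18:43 − 294 min = 13:49.
The panel ends at 13:49 + 294 min = 18:43.

18:43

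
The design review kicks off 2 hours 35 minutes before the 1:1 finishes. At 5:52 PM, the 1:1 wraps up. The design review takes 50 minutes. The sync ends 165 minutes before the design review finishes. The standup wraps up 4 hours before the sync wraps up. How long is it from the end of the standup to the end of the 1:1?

The design review starts at 5:52 PM − 155 min = 3:17 PM.
The design review ends at 3:17 PM + 50 min = 4:07 PM.
The sync ends at 4:07 PM − 165 min = 1:22 PM.
The standup ends at 1:22 PM − 240 min = 9:22 AM.
From 9:22 AM to 5:52 PM is 8 hours 30 minutes.

8 hours 30 minutes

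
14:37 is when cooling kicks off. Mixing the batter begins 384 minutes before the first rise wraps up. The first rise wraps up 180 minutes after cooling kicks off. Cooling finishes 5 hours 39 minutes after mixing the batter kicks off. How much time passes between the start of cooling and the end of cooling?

The first rise ends at 14:37 + 180 min = 17:37.
Mixing the batter starts at 17:37 − 384 min = 11:13.
Cooling ends at 11:13 + 339 min = 16:52.
From 14:37 to 16:52 is 2 hours 15 minutes.

2 hours 15 minutes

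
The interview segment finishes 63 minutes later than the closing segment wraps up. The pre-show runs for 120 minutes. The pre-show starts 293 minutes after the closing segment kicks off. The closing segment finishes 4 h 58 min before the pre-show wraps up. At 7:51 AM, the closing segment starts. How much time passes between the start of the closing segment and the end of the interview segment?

The pre-show starts at 7:51 AM + 293 min = 12:44 PM.
The pre-show ends at 12:44 PM + 120 min = 2:44 PM.
The closing segment ends at 2:44 PM − 298 min = 9:46 AM.
The interview segment ends at 9:46 AM + 63 min = 10:49 AM.
From 7:51 AM to 10:49 AM is 2 h 58 min.

2 h 58 min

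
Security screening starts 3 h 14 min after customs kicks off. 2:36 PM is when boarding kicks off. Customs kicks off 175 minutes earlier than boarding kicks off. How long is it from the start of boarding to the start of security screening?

Customs starts at 2:36 PM − 175 min = 11:41 AM.
Security screening starts at 11:41 AM + 194 min = 2:55 PM.
From 2:36 PM to 2:55 PM is 19 minutes.

19 minutes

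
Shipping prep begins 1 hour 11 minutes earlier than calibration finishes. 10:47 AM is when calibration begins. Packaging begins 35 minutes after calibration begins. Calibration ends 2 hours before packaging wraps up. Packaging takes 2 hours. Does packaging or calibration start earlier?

Packaging starts at 10:47 AM + 35 min = 11:22 AM.
Packaging starts at 11:22 AM and calibration starts at 10:47 AM, so calibration is first.

calibration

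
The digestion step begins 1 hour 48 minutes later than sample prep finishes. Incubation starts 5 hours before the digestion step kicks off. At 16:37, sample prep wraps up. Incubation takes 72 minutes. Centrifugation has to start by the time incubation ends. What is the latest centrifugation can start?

14:37

The digestion step starts at 16:37 + 108 min = 18:25.
Incubation starts at 18:25 − 300 min = 13:25.
Incubation ends at 13:25 + 72 min = 14:37.
Centrifugation is bounded by incubation, so the latest it can start is 14:37.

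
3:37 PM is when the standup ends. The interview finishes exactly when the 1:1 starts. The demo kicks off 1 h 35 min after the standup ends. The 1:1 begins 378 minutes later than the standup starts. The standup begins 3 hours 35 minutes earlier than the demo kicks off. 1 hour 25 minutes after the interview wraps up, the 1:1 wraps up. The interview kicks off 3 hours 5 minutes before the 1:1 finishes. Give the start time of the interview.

6:15 PM

The demo starts at 3:37 PM + 95 min = 5:12 PM.
The standup starts at 5:12 PM − 215 min = 1:37 PM.
The 1:1 starts at 1:37 PM + 378 min = 7:55 PM.
So the interview ends at 7:55 PM.
The 1:1 ends at 7:55 PM + 85 min = 9:20 PM.
The interview starts at 9:20 PM − 185 min = 6:15 PM.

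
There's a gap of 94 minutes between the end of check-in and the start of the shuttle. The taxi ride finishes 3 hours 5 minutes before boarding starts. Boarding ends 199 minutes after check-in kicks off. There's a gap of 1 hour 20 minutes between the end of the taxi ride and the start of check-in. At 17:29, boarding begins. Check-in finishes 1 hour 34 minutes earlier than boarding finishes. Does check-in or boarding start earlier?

The taxi ride ends at 17:29 − 185 min = 14:24.
Check-in starts at 14:24 + 80 min = 15:44.
Check-in starts at 15:44 and boarding starts at 17:29, so check-in is first.

check-in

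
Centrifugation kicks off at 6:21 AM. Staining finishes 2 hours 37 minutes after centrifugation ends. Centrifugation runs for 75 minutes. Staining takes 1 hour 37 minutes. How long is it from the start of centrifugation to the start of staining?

Centrifugation ends at 6:21 AM + 75 min = 7:36 AM.
Staining ends at 7:36 AM + 157 min = 10:13 AM.
Staining starts at 10:13 AM − 97 min = 8:36 AM.
From 6:21 AM to 8:36 AM is 2 h 15 min.

2 h 15 min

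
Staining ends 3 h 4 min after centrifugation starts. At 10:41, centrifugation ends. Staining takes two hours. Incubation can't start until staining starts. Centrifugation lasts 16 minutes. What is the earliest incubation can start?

Centrifugation starts at 10:41 − 16 min = 10:25.
Staining ends at 10:25 + 184 min = 13:29.
Staining starts at 13:29 − 120 min = 11:29.
Incubation is bounded by staining, so the earliest it can start is 11:29.

11:29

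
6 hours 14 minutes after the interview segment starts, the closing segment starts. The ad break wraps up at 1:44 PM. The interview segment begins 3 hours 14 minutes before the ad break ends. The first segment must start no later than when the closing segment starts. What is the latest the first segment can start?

4:44 PM

The interview segment starts at 1:44 PM − 194 min = 10:30 AM.
The closing segment starts at 10:30 AM + 374 min = 4:44 PM.
The first segment is bounded by the closing segment, so the latest it can start is 4:44 PM.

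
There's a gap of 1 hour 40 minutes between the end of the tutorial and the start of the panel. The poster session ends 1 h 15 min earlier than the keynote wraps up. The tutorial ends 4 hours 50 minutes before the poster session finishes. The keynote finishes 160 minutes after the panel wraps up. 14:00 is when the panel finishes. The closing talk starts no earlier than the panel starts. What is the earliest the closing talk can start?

The keynote ends at 14:00 + 160 min = 16:40.
The poster session ends at 16:40 − 75 min = 15:25.
The tutorial ends at 15:25 − 290 min = 10:35.
The panel starts at 10:35 + 100 min = 12:15.
The closing talk is bounded by the panel, so the earliest it can start is 12:15.

12:15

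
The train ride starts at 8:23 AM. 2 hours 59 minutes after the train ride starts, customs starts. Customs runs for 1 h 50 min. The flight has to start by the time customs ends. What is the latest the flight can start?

1:12 PM

Customs starts at 8:23 AM + 179 min = 11:22 AM.
Customs ends at 11:22 AM + 110 min = 1:12 PM.
The flight is bounded by customs, so the latest it can start is 1:12 PM.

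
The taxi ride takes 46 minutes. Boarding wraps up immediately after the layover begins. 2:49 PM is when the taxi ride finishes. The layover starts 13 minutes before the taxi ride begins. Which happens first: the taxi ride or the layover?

The taxi ride starts at 2:49 PM − 46 min = 2:03 PM.
The layover starts at 2:03 PM − 13 min = 1:50 PM.
The taxi ride starts at 2:03 PM and the layover starts at 1:50 PM, so the layover is first.

the layover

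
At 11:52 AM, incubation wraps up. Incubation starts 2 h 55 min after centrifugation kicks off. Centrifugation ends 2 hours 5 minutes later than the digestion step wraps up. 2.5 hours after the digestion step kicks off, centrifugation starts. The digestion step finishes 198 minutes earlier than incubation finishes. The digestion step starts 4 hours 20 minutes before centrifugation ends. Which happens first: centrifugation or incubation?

centrifugation

The digestion step ends at 11:52 AM − 198 min = 8:34 AM.
Centrifugation ends at 8:34 AM + 125 min = 10:39 AM.
The digestion step starts at 10:39 AM − 260 min = 6:19 AM.
Centrifugation starts at 6:19 AM + 150 min = 8:49 AM.
Incubation starts at 8:49 AM + 175 min = 11:44 AM.
Centrifugation starts at 8:49 AM and incubation starts at 11:44 AM, so centrifugation is first.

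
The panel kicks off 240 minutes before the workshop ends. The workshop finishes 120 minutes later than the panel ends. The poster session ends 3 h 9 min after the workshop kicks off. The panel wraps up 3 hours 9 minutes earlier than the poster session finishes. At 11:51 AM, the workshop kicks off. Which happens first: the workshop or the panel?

the panel

The poster session ends at 11:51 AM + 189 min = 3:00 PM.
The panel ends at 3:00 PM − 189 min = 11:51 AM.
The workshop ends at 11:51 AM + 120 min = 1:51 PM.
The panel starts at 1:51 PM − 240 min = 9:51 AM.
The workshop starts at 11:51 AM and the panel starts at 9:51 AM, so the panel is first.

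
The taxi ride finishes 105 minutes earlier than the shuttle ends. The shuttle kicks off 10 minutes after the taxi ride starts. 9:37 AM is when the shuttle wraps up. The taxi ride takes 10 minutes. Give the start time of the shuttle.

7:52 AM

The taxi ride ends at 9:37 AM − 105 min = 7:52 AM.
The taxi ride starts at 7:52 AM − 10 min = 7:42 AM.
The shuttle starts at 7:42 AM + 10 min = 7:52 AM.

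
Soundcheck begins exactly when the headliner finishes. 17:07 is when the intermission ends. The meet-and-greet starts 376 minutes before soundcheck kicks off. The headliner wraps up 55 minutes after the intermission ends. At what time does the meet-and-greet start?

The headliner ends at 17:07 + 55 min = 18:02.
So soundcheck starts at 18:02.
The meet-and-greet starts at 18:02 − 376 min = 11:46.

11:46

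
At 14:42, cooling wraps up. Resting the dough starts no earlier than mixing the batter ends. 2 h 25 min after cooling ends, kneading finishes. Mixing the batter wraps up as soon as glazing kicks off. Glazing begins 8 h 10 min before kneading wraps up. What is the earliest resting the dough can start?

Kneading ends at 14:42 + 145 min = 17:07.
Glazing starts at 17:07 − 490 min = 08:57.
So mixing the batter ends at 08:57.
Resting the dough is bounded by mixing the batter, so the earliest it can start is 08:57.

08:57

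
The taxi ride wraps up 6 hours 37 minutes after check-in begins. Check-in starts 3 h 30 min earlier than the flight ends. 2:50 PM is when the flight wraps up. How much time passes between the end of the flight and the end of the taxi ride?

3 hours 7 minutes

Check-in starts at 2:50 PM − 210 min = 11:20 AM.
The taxi ride ends at 11:20 AM + 397 min = 5:57 PM.
From 2:50 PM to 5:57 PM is 3 hours 7 minutes.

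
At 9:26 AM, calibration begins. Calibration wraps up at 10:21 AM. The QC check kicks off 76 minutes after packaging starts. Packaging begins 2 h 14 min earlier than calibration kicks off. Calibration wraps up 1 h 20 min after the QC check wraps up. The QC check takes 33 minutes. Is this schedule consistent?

Packaging starts at 9:26 AM − 134 min = 7:12 AM.
The QC check starts at 7:12 AM + 76 min = 8:28 AM.
The QC check ends at 8:28 AM + 33 min = 9:01 AM.
Calibration ends at 9:01 AM + 80 min = 10:21 AM.
That matches the stated 10:21 AM, so the schedule is consistent.

Yes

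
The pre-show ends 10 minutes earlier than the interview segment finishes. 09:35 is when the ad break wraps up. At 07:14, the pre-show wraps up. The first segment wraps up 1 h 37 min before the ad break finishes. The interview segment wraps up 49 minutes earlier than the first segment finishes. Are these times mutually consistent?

No

The first segment ends at 09:35 − 97 min = 07:58.
The interview segment ends at 07:58 − 49 min = 07:09.
The pre-show ends at 07:09 − 10 min = 06:59.
But the pre-show is also said to end at 07:14 — a 15-minute conflict.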